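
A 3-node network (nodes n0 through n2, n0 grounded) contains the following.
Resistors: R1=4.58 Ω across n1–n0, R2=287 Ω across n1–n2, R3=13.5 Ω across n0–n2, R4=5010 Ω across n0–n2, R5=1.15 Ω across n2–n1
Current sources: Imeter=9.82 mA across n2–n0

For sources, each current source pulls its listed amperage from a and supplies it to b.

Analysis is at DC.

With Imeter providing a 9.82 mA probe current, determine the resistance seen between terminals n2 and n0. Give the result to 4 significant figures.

MNA unknowns: 2 node voltages V₁..V_2
R1: Y=0.2183 on G[1,0]
R2: Y=0.003484 on G[1,2]
R3: Y=0.07407 on G[0,2]
R4: Y=0.0001996 on G[0,2]
R5: Y=0.8696 on G[2,1]
Imeter: z[2]−=0.00982, z[0]+=0.00982
solve → V1=-0.03156, V2=-0.03945

R_eq = 4.017 Ω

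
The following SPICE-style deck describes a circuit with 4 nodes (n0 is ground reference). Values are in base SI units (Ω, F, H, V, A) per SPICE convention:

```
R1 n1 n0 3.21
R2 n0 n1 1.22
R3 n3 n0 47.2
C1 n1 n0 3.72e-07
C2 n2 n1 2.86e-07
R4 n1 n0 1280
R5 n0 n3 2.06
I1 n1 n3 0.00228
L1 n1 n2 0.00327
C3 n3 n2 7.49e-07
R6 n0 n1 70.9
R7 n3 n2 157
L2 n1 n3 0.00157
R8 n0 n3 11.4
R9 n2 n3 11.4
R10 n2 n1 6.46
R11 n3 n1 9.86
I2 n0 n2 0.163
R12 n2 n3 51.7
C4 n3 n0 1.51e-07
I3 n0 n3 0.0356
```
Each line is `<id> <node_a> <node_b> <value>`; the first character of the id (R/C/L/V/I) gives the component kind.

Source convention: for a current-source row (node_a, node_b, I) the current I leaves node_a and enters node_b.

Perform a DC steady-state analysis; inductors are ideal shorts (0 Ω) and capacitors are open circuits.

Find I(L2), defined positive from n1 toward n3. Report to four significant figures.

Element admittances at DC:
  Y(R1) = 0.3115 S between n1,n0
  Y(R2) = 0.8197 S between n0,n1
  Y(R3) = 0.02119 S between n3,n0
  Y(C1) = 0.000 S between n1,n0
  Y(C2) = 0.000 S between n2,n1
  Y(R4) = 0.0007813 S between n1,n0
  Y(R5) = 0.4854 S between n0,n3
  I1: injects 0.00228 A into n3 (from n1)
  L1: short n1↔n2 (DC inductor)
  Y(C3) = 0.000 S between n3,n2
  Y(R6) = 0.01410 S between n0,n1
  Y(R7) = 0.006369 S between n3,n2
  L2: short n1↔n3 (DC inductor)
  Y(R8) = 0.08772 S between n0,n3
  Y(R9) = 0.08772 S between n2,n3
  Y(R10) = 0.1548 S between n2,n1
  Y(R11) = 0.1014 S between n3,n1
  I2: injects 0.163 A into n2 (from n0)
  Y(R12) = 0.01934 S between n2,n3
  Y(C4) = 0.000 S between n3,n0
  I3: injects 0.0356 A into n3 (from n0)
Assemble and solve the 5×5 MNA system:
  V(n1)=0.1141  V(n2)=0.1141  V(n3)=0.1141
  i(L1)=-0.1630  i(L2)=0.02994

0.02994 A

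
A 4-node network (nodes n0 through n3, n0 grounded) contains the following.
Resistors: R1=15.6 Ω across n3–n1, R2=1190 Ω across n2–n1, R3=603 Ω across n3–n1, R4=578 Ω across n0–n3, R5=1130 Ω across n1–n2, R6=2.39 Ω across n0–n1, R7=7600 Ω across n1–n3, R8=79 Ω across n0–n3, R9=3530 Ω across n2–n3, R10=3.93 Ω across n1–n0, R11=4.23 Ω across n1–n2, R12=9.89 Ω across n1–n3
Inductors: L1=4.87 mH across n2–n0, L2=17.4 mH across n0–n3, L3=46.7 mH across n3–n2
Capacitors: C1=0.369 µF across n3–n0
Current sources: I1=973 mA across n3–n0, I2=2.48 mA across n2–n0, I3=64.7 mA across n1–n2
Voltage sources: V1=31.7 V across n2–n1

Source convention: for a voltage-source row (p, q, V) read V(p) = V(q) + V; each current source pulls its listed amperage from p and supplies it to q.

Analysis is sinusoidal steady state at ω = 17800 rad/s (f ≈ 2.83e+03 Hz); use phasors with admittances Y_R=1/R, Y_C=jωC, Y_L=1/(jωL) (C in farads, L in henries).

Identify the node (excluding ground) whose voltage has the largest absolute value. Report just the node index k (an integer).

2

Apply KCL at each of the 3 non-ground nodes and solve the resulting linear system.
Node n1: branches {R1, R2, R3, R5, R6, R7, R10, I3, R11, R12, V1} → V_1 = -1.318+0.5451j
Node n2: branches {L1, R2, I2, R5, L3, R9, I3, R11, V1} → V_2 = 30.38+0.5451j
Node n3: branches {R1, C1, R3, R4, I1, L2, R7, R8, L3, R9, R12} → V_3 = -6.512+0.3774j
Source currents: i(V1)=-7.504+0.3948j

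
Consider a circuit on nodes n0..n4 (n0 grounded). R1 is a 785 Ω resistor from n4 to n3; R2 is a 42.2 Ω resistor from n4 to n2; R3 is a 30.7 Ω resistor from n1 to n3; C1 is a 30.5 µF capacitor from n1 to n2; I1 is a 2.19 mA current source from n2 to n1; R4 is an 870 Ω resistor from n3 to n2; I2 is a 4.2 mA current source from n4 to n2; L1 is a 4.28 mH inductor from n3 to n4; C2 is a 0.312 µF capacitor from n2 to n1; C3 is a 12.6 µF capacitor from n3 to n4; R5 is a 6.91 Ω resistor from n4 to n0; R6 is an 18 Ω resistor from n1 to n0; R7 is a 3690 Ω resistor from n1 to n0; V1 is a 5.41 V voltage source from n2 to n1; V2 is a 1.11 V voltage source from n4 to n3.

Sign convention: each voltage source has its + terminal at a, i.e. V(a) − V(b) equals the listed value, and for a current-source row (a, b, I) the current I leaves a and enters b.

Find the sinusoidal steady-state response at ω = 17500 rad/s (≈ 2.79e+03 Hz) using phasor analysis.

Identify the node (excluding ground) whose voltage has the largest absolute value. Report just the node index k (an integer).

2

Apply KCL at each of the 4 non-ground nodes and solve the resulting linear system.
Node n1: branches {R3, C1, I1, C2, R6, R7, V1} → V_1 = -1.238+0.000j
Node n2: branches {R2, C1, I1, R4, I2, C2, V1} → V_2 = 4.172+0.000j
Node n3: branches {R1, R3, R4, L1, C3, V2} → V_3 = -0.6323+0.000j
Node n4: branches {R1, R2, I2, L1, C3, R5, V2} → V_4 = 0.4777+0.000j
Source currents: i(V1)=-0.09105-2.917j, i(V2)=0.01280-0.2299j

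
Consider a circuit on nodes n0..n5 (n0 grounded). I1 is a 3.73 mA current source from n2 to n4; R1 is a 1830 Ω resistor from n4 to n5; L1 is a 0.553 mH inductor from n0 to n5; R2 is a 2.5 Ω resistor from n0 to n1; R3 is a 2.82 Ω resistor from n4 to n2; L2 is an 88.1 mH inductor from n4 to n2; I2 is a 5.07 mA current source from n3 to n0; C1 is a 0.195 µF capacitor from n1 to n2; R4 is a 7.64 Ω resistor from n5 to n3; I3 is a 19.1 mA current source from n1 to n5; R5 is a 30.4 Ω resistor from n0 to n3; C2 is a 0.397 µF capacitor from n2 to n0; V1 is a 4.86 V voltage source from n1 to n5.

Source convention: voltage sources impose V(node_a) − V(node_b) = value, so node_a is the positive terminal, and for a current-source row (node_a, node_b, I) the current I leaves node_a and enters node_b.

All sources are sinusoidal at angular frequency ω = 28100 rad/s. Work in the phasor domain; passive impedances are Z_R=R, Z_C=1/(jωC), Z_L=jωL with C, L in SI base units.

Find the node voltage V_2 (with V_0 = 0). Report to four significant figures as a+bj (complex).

Element admittances at ω=28100 rad/s:
  I1: injects 0.00373 A into n4 (from n2)
  Y(R1) = 0.0005464+0.000j S between n4,n5
  Y(L1) = 0.000-0.06435j S between n0,n5
  Y(R2) = 0.4000+0.000j S between n0,n1
  Y(R3) = 0.3546+0.000j S between n4,n2
  Y(L2) = 0.000-0.0004039j S between n4,n2
  I2: injects 0.00507 A into n0 (from n3)
  Y(C1) = 0.000+0.005479j S between n1,n2
  Y(R4) = 0.1309+0.000j S between n5,n3
  I3: injects 0.0191 A into n5 (from n1)
  Y(R5) = 0.03289+0.000j S between n0,n3
  Y(C2) = 0.000+0.01116j S between n2,n0
  V1: constraint V(n1)−V(n5) = 4.86
Assemble and solve the 6×6 MNA system:
  V(n1)=0.3906-0.6776j  V(n2)=0.1088-0.07268j  V(n3)=-3.603-0.5415j  V(n4)=0.1123-0.07360j  V(n5)=-4.469-0.6776j
  i(V1)=-0.1786+0.2695j

0.1088-0.07268j V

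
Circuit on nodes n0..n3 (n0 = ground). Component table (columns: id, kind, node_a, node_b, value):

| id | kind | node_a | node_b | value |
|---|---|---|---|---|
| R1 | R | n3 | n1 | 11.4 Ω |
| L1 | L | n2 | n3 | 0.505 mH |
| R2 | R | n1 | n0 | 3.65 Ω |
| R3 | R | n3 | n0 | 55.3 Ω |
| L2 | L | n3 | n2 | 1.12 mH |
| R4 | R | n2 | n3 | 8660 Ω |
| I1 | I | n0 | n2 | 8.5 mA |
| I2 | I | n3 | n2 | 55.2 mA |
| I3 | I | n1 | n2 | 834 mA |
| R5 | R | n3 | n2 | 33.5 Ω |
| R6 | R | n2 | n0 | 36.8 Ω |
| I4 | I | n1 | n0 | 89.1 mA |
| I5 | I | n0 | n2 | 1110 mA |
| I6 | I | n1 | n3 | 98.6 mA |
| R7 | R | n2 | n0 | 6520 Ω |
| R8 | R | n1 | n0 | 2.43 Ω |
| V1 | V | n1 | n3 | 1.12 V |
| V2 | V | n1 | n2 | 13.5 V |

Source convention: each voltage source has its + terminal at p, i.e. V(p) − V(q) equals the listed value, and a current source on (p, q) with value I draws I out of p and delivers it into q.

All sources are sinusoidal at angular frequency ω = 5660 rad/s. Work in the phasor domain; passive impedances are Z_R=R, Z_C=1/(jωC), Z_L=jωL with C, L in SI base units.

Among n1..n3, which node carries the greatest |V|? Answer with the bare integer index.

Apply KCL at each of the 3 non-ground nodes and solve the resulting linear system.
Node n1: branches {R1, R2, I3, I4, I6, R8, V1, V2} → V_1 = 1.941+0.000j
Node n2: branches {L1, L2, R4, I1, I2, I3, R5, R6, I5, R7, V2} → V_2 = -11.56+0.000j
Node n3: branches {R1, L1, R3, L2, R4, I2, R5, I6, V1} → V_3 = 0.8208+0.000j
Source currents: i(V1)=0.2442-6.284j, i(V2)=-2.695+6.284j

2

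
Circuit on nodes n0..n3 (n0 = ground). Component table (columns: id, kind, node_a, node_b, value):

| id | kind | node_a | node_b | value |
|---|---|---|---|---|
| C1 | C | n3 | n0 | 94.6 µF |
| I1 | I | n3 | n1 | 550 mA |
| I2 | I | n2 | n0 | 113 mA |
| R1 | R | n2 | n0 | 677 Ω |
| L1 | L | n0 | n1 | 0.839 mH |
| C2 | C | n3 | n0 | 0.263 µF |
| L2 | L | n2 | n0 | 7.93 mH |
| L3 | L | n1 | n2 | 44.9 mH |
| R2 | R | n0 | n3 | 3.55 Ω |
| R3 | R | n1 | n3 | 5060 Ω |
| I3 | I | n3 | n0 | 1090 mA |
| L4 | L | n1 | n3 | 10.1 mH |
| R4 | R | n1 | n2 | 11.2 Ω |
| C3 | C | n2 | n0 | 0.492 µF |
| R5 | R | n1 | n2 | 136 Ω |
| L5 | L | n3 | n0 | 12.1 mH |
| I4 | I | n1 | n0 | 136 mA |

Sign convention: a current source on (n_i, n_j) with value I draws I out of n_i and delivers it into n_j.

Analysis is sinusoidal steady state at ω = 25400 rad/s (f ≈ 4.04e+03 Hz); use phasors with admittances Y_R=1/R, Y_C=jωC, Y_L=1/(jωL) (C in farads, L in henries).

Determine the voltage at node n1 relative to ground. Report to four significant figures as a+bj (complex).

0.1508+7.015j V

Element admittances at ω=25400 rad/s:
  Y(C1) = 0.000+2.403j S between n3,n0
  I1: injects 0.55 A into n1 (from n3)
  I2: injects 0.113 A into n0 (from n2)
  Y(R1) = 0.001477+0.000j S between n2,n0
  Y(L1) = 0.000-0.04693j S between n0,n1
  Y(C2) = 0.000+0.006680j S between n3,n0
  Y(L2) = 0.000-0.004965j S between n2,n0
  Y(L3) = 0.000-0.0008768j S between n1,n2
  Y(R2) = 0.2817+0.000j S between n0,n3
  Y(R3) = 0.0001976+0.000j S between n1,n3
  I3: injects 1.09 A into n0 (from n3)
  Y(L4) = 0.000-0.003898j S between n1,n3
  Y(R4) = 0.08929+0.000j S between n1,n2
  Y(C3) = 0.000+0.01250j S between n2,n0
  Y(R5) = 0.007353+0.000j S between n1,n2
  Y(L5) = 0.000-0.003254j S between n3,n0
  I4: injects 0.136 A into n0 (from n1)
Assemble and solve the 3×3 MNA system:
  V(n1)=0.1508+7.015j  V(n2)=-0.4697+6.939j  V(n3)=-0.07737+0.6622j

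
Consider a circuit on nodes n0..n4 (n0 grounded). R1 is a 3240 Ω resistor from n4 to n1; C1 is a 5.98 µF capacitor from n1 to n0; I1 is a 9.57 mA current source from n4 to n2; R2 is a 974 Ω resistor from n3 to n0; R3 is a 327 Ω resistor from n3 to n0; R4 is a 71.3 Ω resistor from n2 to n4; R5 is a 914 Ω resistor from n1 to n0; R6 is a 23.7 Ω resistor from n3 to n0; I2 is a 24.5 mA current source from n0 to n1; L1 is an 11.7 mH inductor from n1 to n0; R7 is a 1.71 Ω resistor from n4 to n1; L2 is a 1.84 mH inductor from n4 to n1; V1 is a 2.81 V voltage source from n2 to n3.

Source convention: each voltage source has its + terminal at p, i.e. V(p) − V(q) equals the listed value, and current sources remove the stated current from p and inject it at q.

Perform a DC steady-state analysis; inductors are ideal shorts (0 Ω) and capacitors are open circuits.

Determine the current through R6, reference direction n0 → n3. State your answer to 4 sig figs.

0.02088 A

Element admittances at DC:
  Y(R1) = 0.0003086 S between n4,n1
  Y(C1) = 0.000 S between n1,n0
  I1: injects 0.00957 A into n2 (from n4)
  Y(R2) = 0.001027 S between n3,n0
  Y(R3) = 0.003058 S between n3,n0
  Y(R4) = 0.01403 S between n2,n4
  Y(R5) = 0.001094 S between n1,n0
  Y(R6) = 0.04219 S between n3,n0
  I2: injects 0.0245 A into n1 (from n0)
  L1: short n1↔n0 (DC inductor)
  Y(R7) = 0.5848 S between n4,n1
  L2: short n4↔n1 (DC inductor)
  V1: constraint V(n2)−V(n3) = 2.81
Assemble and solve the 7×7 MNA system:
  V(n1)=0.000  V(n2)=2.315  V(n3)=-0.4948  V(n4)=0.000
  i(L1)=0.04740  i(L2)=0.02290  i(V1)=-0.02290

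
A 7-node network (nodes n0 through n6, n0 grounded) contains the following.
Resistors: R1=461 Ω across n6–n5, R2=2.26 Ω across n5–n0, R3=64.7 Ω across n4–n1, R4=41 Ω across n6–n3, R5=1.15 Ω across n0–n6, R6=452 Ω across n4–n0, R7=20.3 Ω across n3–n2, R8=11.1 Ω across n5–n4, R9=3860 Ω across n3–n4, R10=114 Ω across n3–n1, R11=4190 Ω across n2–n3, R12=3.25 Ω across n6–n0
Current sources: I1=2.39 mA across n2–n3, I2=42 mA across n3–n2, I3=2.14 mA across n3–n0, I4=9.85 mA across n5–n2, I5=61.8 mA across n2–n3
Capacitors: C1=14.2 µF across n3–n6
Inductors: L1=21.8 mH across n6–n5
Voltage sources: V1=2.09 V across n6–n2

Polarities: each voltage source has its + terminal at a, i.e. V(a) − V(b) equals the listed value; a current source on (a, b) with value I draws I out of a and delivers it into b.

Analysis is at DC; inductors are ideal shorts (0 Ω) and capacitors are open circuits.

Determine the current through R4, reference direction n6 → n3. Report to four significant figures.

Element admittances at DC:
  Y(R1) = 0.002169 S between n6,n5
  Y(R2) = 0.4425 S between n5,n0
  I1: injects 0.00239 A into n3 (from n2)
  Y(R3) = 0.01546 S between n4,n1
  Y(R4) = 0.02439 S between n6,n3
  Y(R5) = 0.8696 S between n0,n6
  I2: injects 0.042 A into n2 (from n3)
  Y(R6) = 0.002212 S between n4,n0
  Y(R7) = 0.04926 S between n3,n2
  Y(R8) = 0.09009 S between n5,n4
  Y(C1) = 0.000 S between n3,n6
  Y(R9) = 0.0002591 S between n3,n4
  I3: injects 0.00214 A into n0 (from n3)
  Y(R10) = 0.008772 S between n3,n1
  Y(R11) = 0.0002387 S between n2,n3
  I4: injects 0.00985 A into n2 (from n5)
  I5: injects 0.0618 A into n3 (from n2)
  Y(R12) = 0.3077 S between n6,n0
  L1: short n6↔n5 (DC inductor)
  V1: constraint V(n6)−V(n2) = 2.09
Assemble and solve the 8×8 MNA system:
  V(n1)=-0.4215  V(n2)=-2.091  V(n3)=-1.052  V(n4)=-0.06387  V(n5)=-0.001234  V(n6)=-0.001234
  i(L1)=0.01495  i(V1)=-0.03912

0.02562 A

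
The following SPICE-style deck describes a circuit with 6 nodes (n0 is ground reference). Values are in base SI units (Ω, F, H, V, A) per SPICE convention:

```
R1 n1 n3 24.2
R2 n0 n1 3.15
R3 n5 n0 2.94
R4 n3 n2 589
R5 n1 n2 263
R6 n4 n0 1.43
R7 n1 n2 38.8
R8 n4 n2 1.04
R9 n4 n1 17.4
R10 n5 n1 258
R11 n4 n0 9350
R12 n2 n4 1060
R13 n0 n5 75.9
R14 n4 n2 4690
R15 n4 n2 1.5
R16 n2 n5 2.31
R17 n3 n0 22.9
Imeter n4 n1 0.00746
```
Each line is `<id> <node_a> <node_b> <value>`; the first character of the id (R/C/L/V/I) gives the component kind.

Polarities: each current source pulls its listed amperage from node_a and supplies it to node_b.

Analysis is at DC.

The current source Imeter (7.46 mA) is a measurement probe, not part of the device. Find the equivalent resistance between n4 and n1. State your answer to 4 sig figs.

Apply KCL at each of the 5 non-ground nodes and solve the resulting linear system.
Node n1: branches {R1, R2, R5, R7, R9, R10, Imeter} → V_1 = 0.01610
Node n2: branches {R4, R5, R7, R8, R12, R14, R15, R16} → V_2 = -0.005296
Node n3: branches {R1, R4, R17} → V_3 = 0.007571
Node n4: branches {R6, R8, R9, R11, R12, R14, R15, Imeter} → V_4 = -0.006354
Node n5: branches {R3, R10, R13, R16} → V_5 = -0.002823

R_eq = 3.010 Ω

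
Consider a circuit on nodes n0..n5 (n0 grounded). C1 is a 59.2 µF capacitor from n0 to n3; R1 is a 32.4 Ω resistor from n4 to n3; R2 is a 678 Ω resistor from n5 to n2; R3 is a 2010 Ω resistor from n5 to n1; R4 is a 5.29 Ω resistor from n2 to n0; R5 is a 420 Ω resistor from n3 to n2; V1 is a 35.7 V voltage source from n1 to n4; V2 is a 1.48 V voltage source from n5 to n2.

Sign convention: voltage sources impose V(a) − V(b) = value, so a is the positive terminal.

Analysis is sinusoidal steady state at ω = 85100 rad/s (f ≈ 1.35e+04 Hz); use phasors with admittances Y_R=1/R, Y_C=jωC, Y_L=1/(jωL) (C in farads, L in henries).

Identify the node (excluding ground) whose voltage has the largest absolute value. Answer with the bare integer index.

1

Apply KCL at each of the 5 non-ground nodes and solve the resulting linear system.
Node n1: branches {R3, V1} → V_1 = 35.16+0.003225j
Node n2: branches {R2, R4, R5, V2} → V_2 = 0.08731+4.900e-05j
Node n3: branches {C1, R1, R5} → V_3 = -1.839e-06+0.003276j
Node n4: branches {R1, V1} → V_4 = -0.5415+0.003225j
Node n5: branches {R2, R3, V2} → V_5 = 1.567+4.900e-05j
Source currents: i(V1)=-0.01671-1.580e-06j, i(V2)=0.01453+1.580e-06j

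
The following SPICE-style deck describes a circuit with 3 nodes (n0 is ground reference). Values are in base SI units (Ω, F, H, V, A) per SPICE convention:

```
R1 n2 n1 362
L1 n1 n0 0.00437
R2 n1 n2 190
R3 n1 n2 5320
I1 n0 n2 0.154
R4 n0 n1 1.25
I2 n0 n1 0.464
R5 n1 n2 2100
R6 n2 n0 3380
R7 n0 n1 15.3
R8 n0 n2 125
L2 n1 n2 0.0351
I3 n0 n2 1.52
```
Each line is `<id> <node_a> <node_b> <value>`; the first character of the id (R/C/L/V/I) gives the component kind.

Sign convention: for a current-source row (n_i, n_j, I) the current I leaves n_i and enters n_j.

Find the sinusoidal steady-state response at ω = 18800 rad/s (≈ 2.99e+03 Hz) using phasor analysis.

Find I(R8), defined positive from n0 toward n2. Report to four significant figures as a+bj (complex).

-0.7885-0.06901j A

Apply KCL at each of the 2 non-ground nodes and solve the resulting linear system.
Node n1: branches {R1, L1, R2, R3, R4, I2, R5, R7, L2} → V_1 = 1.527-0.06122j
Node n2: branches {R1, R2, R3, I1, R5, R6, R8, L2, I3} → V_2 = 98.56+8.626j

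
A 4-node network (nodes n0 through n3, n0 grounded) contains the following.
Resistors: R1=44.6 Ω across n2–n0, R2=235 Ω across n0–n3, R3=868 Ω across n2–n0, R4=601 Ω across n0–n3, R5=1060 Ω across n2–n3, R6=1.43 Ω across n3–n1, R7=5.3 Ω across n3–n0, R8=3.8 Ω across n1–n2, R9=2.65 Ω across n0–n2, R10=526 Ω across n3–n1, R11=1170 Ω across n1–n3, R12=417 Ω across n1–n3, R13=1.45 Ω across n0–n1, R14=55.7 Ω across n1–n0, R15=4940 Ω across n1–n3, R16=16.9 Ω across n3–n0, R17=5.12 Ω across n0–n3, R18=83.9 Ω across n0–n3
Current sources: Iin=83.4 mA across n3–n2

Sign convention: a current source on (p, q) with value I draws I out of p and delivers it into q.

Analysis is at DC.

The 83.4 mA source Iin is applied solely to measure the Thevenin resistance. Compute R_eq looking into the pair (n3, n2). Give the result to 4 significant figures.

R_eq = 2.396 Ω

MNA unknowns: 3 node voltages V₁..V_3
R1: Y=0.02242 on G[2,0]
R2: Y=0.004255 on G[0,3]
R3: Y=0.001152 on G[2,0]
R4: Y=0.001664 on G[0,3]
R5: Y=0.0009434 on G[2,3]
R6: Y=0.6993 on G[3,1]
R7: Y=0.1887 on G[3,0]
R8: Y=0.2632 on G[1,2]
R9: Y=0.3774 on G[0,2]
R10: Y=0.001901 on G[3,1]
R11: Y=0.0008547 on G[1,3]
R12: Y=0.002398 on G[1,3]
R13: Y=0.6897 on G[0,1]
R14: Y=0.01795 on G[1,0]
R15: Y=0.0002024 on G[1,3]
R16: Y=0.05917 on G[3,0]
R17: Y=0.1953 on G[0,3]
R18: Y=0.01192 on G[0,3]
Iin: z[3]−=0.0834, z[2]+=0.0834
solve → V1=-0.01513, V2=0.1193, V3=-0.08053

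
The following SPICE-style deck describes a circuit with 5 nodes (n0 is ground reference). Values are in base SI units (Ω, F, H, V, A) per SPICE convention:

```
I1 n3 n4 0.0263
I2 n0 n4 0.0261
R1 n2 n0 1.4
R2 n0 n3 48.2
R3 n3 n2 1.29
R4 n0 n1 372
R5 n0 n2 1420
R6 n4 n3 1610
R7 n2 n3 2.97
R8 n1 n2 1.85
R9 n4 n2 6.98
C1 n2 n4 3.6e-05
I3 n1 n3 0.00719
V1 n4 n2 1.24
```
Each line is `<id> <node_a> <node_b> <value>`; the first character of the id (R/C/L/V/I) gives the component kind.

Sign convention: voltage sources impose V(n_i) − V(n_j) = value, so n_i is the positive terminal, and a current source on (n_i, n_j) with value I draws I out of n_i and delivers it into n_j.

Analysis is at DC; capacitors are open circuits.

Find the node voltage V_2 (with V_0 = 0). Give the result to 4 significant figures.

Apply KCL at each of the 4 non-ground nodes and solve the resulting linear system.
Node n1: branches {R4, R8, I3} → V_1 = 0.02245
Node n2: branches {R1, R3, R5, R7, R8, R9, C1, V1} → V_2 = 0.03587
Node n3: branches {I1, R2, R3, R6, R7, I3} → V_3 = 0.01903
Node n4: branches {I1, I2, R6, R9, C1, V1} → V_4 = 1.276
Source currents: i(V1)=-0.1260

0.03587 V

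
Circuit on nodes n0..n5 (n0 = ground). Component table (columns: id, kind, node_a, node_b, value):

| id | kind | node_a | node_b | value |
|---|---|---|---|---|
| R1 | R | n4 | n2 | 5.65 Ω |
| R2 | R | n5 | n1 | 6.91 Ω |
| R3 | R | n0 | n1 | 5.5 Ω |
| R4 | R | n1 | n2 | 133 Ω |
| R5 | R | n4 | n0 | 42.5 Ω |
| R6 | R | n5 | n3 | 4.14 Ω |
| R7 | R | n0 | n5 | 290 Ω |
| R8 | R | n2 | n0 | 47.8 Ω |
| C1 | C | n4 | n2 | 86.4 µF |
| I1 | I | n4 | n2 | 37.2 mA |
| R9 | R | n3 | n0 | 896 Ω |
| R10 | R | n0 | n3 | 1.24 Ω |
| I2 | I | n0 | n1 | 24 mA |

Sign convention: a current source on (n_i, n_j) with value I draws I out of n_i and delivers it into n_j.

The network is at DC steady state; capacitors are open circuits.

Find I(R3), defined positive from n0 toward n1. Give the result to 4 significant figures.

-0.01660 A

Apply KCL at each of the 5 non-ground nodes and solve the resulting linear system.
Node n1: branches {R2, R3, R4, I2} → V_1 = 0.09128
Node n2: branches {R1, R4, R8, C1, I1} → V_2 = 0.1027
Node n3: branches {R6, R9, R10} → V_3 = 0.009104
Node n4: branches {R1, R5, C1, I1} → V_4 = -0.09491
Node n5: branches {R2, R6, R7} → V_5 = 0.03954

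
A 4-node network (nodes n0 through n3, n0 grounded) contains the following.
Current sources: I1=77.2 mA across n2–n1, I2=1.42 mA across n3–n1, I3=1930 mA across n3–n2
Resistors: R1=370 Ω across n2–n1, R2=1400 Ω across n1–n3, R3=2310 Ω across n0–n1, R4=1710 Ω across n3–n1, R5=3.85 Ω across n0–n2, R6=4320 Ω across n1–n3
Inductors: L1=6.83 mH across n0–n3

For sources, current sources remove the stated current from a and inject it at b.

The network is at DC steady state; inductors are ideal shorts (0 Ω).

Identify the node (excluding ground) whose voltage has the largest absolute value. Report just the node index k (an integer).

1

Apply KCL at each of the 3 non-ground nodes and solve the resulting linear system.
Node n1: branches {I1, R1, I2, R2, R3, R4, R6} → V_1 = 21.06
Node n2: branches {I1, R1, R5, I3} → V_2 = 7.277
Node n3: branches {L1, I2, R2, R4, R6, I3} → V_3 = 0.000
Source currents: i(L1)=1.899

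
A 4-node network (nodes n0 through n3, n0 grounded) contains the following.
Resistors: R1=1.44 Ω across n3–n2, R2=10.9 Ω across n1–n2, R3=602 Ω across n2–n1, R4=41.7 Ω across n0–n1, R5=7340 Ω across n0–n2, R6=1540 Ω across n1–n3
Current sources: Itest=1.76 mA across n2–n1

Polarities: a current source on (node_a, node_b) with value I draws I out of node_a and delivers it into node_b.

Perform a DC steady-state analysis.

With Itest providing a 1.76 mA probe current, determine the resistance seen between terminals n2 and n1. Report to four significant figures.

R_eq = 10.62 Ω

Apply KCL at each of the 3 non-ground nodes and solve the resulting linear system.
Node n1: branches {R2, R3, R4, R6, Itest} → V_1 = 0.0001056
Node n2: branches {R1, R2, R3, R5, Itest} → V_2 = -0.01858
Node n3: branches {R1, R6} → V_3 = -0.01856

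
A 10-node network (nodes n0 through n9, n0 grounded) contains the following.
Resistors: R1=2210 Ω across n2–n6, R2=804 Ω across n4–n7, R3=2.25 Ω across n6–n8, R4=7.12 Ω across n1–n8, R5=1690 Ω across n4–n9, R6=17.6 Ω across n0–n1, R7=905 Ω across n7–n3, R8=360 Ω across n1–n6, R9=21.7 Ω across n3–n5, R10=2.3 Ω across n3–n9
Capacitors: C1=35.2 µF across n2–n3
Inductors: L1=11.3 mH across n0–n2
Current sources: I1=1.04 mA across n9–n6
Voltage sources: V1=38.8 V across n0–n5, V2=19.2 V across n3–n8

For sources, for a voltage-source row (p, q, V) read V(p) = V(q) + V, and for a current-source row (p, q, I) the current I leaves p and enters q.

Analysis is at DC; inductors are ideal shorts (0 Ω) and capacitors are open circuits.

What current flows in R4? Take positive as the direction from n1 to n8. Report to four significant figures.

Apply KCL at each of the 9 non-ground nodes and solve the resulting linear system.
Node n1: branches {R4, R6, R8} → V_1 = -21.94
Node n2: branches {R1, C1, L1} → V_2 = 0.000
Node n3: branches {C1, R7, R9, R10, V2} → V_3 = -11.45
Node n4: branches {R2, R5} → V_4 = -11.45
Node n5: branches {R9, V1} → V_5 = -38.80
Node n6: branches {R1, R3, I1, R8} → V_6 = -30.56
Node n7: branches {R2, R7} → V_7 = -11.45
Node n8: branches {R3, R4, V2} → V_8 = -30.65
Node n9: branches {R5, I1, R10} → V_9 = -11.45
Source currents: i(L1)=0.01383, i(V1)=-1.260, i(V2)=-1.262

1.223 A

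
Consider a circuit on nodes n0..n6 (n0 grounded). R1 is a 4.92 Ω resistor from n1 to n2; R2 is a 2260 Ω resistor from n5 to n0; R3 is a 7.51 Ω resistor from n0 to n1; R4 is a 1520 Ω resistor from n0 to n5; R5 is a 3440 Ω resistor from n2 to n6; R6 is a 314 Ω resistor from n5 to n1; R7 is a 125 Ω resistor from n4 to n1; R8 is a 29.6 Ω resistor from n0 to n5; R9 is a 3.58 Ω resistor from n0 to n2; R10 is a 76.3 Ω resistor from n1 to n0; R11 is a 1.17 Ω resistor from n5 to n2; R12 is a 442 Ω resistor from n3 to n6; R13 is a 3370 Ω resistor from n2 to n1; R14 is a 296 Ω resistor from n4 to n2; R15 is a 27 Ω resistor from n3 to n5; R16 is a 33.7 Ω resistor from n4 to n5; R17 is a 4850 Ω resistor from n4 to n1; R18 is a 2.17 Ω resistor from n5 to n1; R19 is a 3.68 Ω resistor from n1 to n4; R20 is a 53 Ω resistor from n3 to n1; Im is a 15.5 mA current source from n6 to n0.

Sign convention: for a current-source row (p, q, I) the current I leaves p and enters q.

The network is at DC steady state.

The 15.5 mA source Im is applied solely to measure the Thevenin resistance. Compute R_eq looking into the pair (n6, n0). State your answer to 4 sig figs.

R_eq = 408.1 Ω

Element admittances at DC:
  Y(R1) = 0.2033 S between n1,n2
  Y(R2) = 0.0004425 S between n5,n0
  Y(R3) = 0.1332 S between n0,n1
  Y(R4) = 0.0006579 S between n0,n5
  Y(R5) = 0.0002907 S between n2,n6
  Y(R6) = 0.003185 S between n5,n1
  Y(R7) = 0.008000 S between n4,n1
  Y(R8) = 0.03378 S between n0,n5
  Y(R9) = 0.2793 S between n0,n2
  Y(R10) = 0.01311 S between n1,n0
  Y(R11) = 0.8547 S between n5,n2
  Y(R12) = 0.002262 S between n3,n6
  Y(R13) = 0.0002967 S between n2,n1
  Y(R14) = 0.003378 S between n4,n2
  Y(R15) = 0.03704 S between n3,n5
  Y(R16) = 0.02967 S between n4,n5
  Y(R17) = 0.0002062 S between n4,n1
  Y(R18) = 0.4608 S between n5,n1
  Y(R19) = 0.2717 S between n1,n4
  Y(R20) = 0.01887 S between n3,n1
  Im: injects 0.0155 A into n0 (from n6)
Assemble and solve the 6×6 MNA system:
  V(n1)=-0.03598  V(n2)=-0.03178  V(n3)=-0.2825  V(n4)=-0.03622  V(n5)=-0.03900  V(n6)=-6.325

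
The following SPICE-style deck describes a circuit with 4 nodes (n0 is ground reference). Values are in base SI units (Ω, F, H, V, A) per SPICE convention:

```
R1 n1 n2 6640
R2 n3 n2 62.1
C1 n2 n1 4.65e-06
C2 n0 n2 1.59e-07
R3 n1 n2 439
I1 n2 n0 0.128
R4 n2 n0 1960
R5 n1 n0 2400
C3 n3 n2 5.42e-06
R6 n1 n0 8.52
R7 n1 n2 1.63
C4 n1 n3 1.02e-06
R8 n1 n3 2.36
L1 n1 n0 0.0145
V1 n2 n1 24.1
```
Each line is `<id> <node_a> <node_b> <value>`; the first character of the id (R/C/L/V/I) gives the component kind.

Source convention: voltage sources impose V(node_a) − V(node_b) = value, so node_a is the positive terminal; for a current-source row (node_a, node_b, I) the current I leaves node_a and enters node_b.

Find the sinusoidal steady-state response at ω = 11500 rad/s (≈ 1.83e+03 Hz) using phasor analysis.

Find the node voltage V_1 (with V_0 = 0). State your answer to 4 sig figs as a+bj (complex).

-1.171-0.4138j V

Apply KCL at each of the 3 non-ground nodes and solve the resulting linear system.
Node n1: branches {R1, C1, R3, R5, R6, R7, C4, R8, L1, V1} → V_1 = -1.171-0.4138j
Node n2: branches {R1, R2, C1, C2, R3, I1, R4, C3, R7, V1} → V_2 = 22.93-0.4138j
Node n3: branches {R2, C3, C4, R8} → V_3 = 0.2459+2.763j
Source currents: i(V1)=-15.55-2.693j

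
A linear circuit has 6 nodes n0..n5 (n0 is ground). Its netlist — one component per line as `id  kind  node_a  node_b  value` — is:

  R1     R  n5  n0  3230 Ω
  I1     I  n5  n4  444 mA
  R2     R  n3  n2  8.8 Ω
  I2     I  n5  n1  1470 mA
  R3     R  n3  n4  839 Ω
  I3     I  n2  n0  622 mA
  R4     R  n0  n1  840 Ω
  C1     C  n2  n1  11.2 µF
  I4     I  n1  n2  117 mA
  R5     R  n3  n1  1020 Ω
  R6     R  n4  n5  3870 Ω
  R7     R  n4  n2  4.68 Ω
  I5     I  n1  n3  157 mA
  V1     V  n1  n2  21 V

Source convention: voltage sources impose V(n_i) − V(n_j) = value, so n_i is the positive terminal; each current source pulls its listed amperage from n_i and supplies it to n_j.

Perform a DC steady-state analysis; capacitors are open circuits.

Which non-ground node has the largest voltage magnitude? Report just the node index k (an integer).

5

MNA unknowns: 5 node voltages V₁..V_5 plus 1 source current (V1)
R1: Y=0.0003096 on G[5,0]
I1: z[5]−=0.444, z[4]+=0.444
R2: Y=0.1136 on G[3,2]
I2: z[5]−=1.47, z[1]+=1.47
R3: Y=0.001192 on G[3,4]
I3: z[2]−=0.622, z[0]+=0.622
R4: Y=0.001190 on G[0,1]
C1: Y=0.000 on G[2,1]
I4: z[1]−=0.117, z[2]+=0.117
R5: Y=0.0009804 on G[3,1]
R6: Y=0.0002584 on G[4,5]
R7: Y=0.2137 on G[4,2]
I5: z[1]−=0.157, z[3]+=0.157
V1: row V1−V2=21, i_V1 at 1,2
solve → V1=318.9, V2=297.9, V3=299.4, V4=295.7, V5=-3235
aux → i_V1=0.7973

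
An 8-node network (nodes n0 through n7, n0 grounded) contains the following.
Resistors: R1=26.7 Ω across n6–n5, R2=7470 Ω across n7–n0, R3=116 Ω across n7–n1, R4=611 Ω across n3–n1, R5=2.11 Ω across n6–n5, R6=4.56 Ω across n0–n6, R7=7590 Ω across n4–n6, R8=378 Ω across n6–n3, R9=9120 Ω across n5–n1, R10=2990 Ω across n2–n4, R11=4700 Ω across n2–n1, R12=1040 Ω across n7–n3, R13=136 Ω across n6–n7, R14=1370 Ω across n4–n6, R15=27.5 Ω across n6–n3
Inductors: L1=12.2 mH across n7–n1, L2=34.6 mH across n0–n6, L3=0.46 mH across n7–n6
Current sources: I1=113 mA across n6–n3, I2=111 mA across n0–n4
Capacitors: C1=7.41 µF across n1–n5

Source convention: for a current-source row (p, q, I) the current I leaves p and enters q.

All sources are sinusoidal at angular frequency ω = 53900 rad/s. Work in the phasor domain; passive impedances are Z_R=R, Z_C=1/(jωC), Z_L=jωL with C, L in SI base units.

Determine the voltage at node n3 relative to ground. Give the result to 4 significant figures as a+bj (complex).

Element admittances at ω=53900 rad/s:
  Y(R1) = 0.03745+0.000j S between n6,n5
  Y(R2) = 0.0001339+0.000j S between n7,n0
  Y(L1) = 0.000-0.001521j S between n7,n1
  Y(R3) = 0.008621+0.000j S between n7,n1
  Y(R4) = 0.001637+0.000j S between n3,n1
  Y(R5) = 0.4739+0.000j S between n6,n5
  Y(R6) = 0.2193+0.000j S between n0,n6
  Y(R7) = 0.0001318+0.000j S between n4,n6
  Y(R8) = 0.002646+0.000j S between n6,n3
  Y(R9) = 0.0001096+0.000j S between n5,n1
  Y(R10) = 0.0003344+0.000j S between n2,n4
  Y(R11) = 0.0002128+0.000j S between n2,n1
  I1: injects 0.113 A into n3 (from n6)
  Y(R12) = 0.0009615+0.000j S between n7,n3
  Y(L2) = 0.000-0.0005362j S between n0,n6
  Y(R13) = 0.007353+0.000j S between n6,n7
  Y(R14) = 0.0007299+0.000j S between n4,n6
  Y(L3) = 0.000-0.04033j S between n7,n6
  Y(C1) = 0.000+0.3994j S between n1,n5
  Y(R15) = 0.03636+0.000j S between n6,n3
  I2: injects 0.111 A into n4 (from n0)
Assemble and solve the 7×7 MNA system:
  V(n1)=0.5454-0.04458j  V(n2)=68.93-0.02027j  V(n3)=3.224+0.0006481j  V(n4)=112.4-0.004800j  V(n5)=0.5430+0.003059j  V(n6)=0.5058+0.001203j  V(n7)=0.5387+0.05512j

3.224+0.0006481j V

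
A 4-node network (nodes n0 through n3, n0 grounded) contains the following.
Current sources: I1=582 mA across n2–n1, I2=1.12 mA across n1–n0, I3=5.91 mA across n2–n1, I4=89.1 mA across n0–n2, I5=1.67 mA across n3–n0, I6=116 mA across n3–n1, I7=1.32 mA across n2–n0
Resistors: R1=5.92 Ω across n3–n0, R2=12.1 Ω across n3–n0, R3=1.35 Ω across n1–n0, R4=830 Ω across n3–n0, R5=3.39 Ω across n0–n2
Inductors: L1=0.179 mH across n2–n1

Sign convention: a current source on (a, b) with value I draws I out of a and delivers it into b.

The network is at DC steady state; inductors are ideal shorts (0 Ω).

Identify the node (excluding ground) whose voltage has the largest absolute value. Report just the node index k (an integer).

3

Apply KCL at each of the 3 non-ground nodes and solve the resulting linear system.
Node n1: branches {I1, R3, L1, I2, I3, I6} → V_1 = 0.1957
Node n2: branches {I1, L1, R5, I3, I4, I7} → V_2 = 0.1957
Node n3: branches {R1, R2, R4, I5, I6} → V_3 = -0.4655
Source currents: i(L1)=-0.5578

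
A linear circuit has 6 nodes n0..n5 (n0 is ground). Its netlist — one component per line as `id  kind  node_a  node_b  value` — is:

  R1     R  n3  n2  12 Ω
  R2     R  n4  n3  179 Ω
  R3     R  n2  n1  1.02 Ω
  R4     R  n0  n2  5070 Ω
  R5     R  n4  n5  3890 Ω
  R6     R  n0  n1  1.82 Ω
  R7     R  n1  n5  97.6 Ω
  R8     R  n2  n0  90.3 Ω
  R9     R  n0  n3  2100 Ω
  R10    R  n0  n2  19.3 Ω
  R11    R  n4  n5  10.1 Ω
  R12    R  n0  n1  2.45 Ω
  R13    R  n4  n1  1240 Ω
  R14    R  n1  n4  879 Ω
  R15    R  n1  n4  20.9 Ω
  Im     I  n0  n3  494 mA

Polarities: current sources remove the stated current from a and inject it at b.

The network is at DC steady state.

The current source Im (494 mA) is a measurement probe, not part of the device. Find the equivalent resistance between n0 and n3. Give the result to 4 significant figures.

R_eq = 12.95 Ω

Apply KCL at each of the 5 non-ground nodes and solve the resulting linear system.
Node n1: branches {R3, R6, R7, R12, R13, R14, R15} → V_1 = 0.4554
Node n2: branches {R1, R3, R4, R8, R10} → V_2 = 0.8693
Node n3: branches {R1, R2, R9, Im} → V_3 = 6.397
Node n4: branches {R2, R5, R11, R13, R14, R15} → V_4 = 0.9687
Node n5: branches {R5, R7, R11} → V_5 = 0.9207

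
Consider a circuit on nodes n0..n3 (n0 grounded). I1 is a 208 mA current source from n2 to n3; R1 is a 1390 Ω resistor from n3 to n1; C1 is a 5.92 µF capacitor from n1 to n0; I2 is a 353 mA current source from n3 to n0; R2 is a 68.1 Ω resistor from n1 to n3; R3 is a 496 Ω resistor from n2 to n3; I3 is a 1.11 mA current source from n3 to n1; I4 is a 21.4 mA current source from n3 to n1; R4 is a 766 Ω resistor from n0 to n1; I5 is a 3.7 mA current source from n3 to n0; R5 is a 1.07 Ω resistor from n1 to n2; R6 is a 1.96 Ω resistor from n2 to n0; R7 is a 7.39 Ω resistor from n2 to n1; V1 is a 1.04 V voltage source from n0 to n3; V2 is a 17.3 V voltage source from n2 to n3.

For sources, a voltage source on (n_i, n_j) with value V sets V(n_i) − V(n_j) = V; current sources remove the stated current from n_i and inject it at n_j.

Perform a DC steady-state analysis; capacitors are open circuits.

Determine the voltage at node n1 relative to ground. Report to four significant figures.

MNA unknowns: 3 node voltages V₁..V_3 plus 2 source currents (V1, V2)
I1: z[2]−=0.208, z[3]+=0.208
R1: Y=0.0007194 on G[3,1]
C1: Y=0.000 on G[1,0]
I2: z[3]−=0.353, z[0]+=0.353
R2: Y=0.01468 on G[1,3]
R3: Y=0.002016 on G[2,3]
I3: z[3]−=0.00111, z[1]+=0.00111
I4: z[3]−=0.0214, z[1]+=0.0214
R4: Y=0.001305 on G[0,1]
I5: z[3]−=0.0037, z[0]+=0.0037
R5: Y=0.9346 on G[1,2]
R6: Y=0.5102 on G[2,0]
R7: Y=0.1353 on G[2,1]
V1: row V0−V3=1.04, i_V1 at 0,3
V2: row V2−V3=17.3, i_V2 at 2,3
solve → V1=16.02, V2=16.26, V3=-1.040
aux → i_V1=8.674, i_V2=-8.800

16.02 V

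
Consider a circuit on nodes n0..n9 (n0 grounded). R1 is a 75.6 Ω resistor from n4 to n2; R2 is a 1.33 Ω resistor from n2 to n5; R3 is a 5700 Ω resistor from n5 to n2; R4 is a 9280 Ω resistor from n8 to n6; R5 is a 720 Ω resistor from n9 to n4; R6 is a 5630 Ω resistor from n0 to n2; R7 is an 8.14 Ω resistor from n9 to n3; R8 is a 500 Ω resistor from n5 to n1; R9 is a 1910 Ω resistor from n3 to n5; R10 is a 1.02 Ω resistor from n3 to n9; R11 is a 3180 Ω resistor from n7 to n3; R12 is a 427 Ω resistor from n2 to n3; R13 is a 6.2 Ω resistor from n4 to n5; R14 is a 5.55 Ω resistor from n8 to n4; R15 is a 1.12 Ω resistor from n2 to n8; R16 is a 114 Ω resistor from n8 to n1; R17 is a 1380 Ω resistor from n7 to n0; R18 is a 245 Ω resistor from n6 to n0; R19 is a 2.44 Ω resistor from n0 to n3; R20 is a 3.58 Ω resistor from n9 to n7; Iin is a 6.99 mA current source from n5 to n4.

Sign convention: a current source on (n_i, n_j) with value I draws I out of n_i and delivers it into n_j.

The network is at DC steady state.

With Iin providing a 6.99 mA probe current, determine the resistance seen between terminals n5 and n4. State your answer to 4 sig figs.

Element admittances at DC:
  Y(R1) = 0.01323 S between n4,n2
  Y(R2) = 0.7519 S between n2,n5
  Y(R3) = 0.0001754 S between n5,n2
  Y(R4) = 0.0001078 S between n8,n6
  Y(R5) = 0.001389 S between n9,n4
  Y(R6) = 0.0001776 S between n0,n2
  Y(R7) = 0.1229 S between n9,n3
  Y(R8) = 0.002000 S between n5,n1
  Y(R9) = 0.0005236 S between n3,n5
  Y(R10) = 0.9804 S between n3,n9
  Y(R11) = 0.0003145 S between n7,n3
  Y(R12) = 0.002342 S between n2,n3
  Y(R13) = 0.1613 S between n4,n5
  Y(R14) = 0.1802 S between n8,n4
  Y(R15) = 0.8929 S between n2,n8
  Y(R16) = 0.008772 S between n8,n1
  Y(R17) = 0.0007246 S between n7,n0
  Y(R18) = 0.004082 S between n6,n0
  Y(R19) = 0.4098 S between n0,n3
  Y(R20) = 0.2793 S between n9,n7
  Iin: injects 0.00699 A into n4 (from n5)
Assemble and solve the 9×9 MNA system:
  V(n1)=-0.003656  V(n2)=-0.005516  V(n3)=2.936e-06  V(n4)=0.01387  V(n5)=-0.009726  V(n6)=-5.843e-05  V(n7)=2.028e-05  V(n8)=-0.002271  V(n9)=2.035e-05

R_eq = 3.376 Ω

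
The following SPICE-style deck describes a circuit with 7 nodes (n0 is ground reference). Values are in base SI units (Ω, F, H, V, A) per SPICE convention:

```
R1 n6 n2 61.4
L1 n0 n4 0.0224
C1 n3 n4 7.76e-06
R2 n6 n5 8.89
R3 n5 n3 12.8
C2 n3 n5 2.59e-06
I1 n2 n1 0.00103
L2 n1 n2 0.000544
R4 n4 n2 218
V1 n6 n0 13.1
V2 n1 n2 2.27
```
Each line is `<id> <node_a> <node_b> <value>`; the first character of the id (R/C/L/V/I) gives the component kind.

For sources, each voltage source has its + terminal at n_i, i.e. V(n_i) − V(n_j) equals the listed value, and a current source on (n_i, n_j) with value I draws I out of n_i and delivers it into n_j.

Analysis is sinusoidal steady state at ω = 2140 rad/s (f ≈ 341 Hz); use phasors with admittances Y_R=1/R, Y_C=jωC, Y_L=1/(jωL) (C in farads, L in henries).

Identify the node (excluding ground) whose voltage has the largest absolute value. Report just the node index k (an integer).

4

MNA unknowns: 6 node voltages V₁..V_6 plus 2 source currents (V1, V2)
R1: Y=0.01629+0.000j on G[6,2]
L1: Y=0.000-0.02086j on G[0,4]
C1: Y=0.000+0.01661j on G[3,4]
R2: Y=0.1125+0.000j on G[6,5]
R3: Y=0.07812+0.000j on G[5,3]
C2: Y=0.000+0.005543j on G[3,5]
I1: z[2]−=0.00103, z[1]+=0.00103
L2: Y=0.000-0.8590j on G[1,2]
R4: Y=0.004587+0.000j on G[4,2]
V1: row V6−V0=13.1, i_V1 at 6,0
V2: row V1−V2=2.27, i_V2 at 1,2
solve → V1=12.10+4.514j, V2=9.829+4.514j, V3=4.884-2.055j, V4=-1.783+20.54j, V5=9.764-0.9844j, V6=13.10+0.000j
aux → i_V1=-0.4285-0.03720j, i_V2=0.001030+1.950j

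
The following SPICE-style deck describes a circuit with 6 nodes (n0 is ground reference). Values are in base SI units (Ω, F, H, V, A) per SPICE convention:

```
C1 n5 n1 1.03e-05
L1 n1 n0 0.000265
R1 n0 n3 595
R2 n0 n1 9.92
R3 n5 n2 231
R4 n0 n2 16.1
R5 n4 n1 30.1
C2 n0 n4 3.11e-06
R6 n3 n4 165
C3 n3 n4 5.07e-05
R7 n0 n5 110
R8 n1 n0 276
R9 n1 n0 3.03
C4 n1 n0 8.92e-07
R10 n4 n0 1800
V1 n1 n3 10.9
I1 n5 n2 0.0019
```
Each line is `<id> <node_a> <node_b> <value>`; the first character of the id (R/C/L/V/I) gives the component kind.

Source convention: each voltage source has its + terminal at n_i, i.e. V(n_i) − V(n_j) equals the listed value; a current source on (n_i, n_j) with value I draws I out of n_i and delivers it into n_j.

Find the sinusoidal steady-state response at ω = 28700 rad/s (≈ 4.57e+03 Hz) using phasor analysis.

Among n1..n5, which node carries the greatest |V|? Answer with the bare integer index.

3

MNA unknowns: 5 node voltages V₁..V_5 plus 1 source current (V1)
C1: Y=0.000+0.2956j on G[5,1]
L1: Y=0.000-0.1315j on G[1,0]
R1: Y=0.001681+0.000j on G[0,3]
R2: Y=0.1008+0.000j on G[0,1]
R3: Y=0.004329+0.000j on G[5,2]
R4: Y=0.06211+0.000j on G[0,2]
R5: Y=0.03322+0.000j on G[4,1]
C2: Y=0.000+0.08926j on G[0,4]
R6: Y=0.006061+0.000j on G[3,4]
C3: Y=0.000+1.455j on G[3,4]
R7: Y=0.009091+0.000j on G[0,5]
R8: Y=0.003623+0.000j on G[1,0]
R9: Y=0.3300+0.000j on G[1,0]
C4: Y=0.000+0.02560j on G[1,0]
R10: Y=0.0005556+0.000j on G[4,0]
V1: row V1−V3=10.9, i_V1 at 1,3
I1: z[5]−=0.0019, z[2]+=0.0019
solve → V1=-0.09036+2.032j, V2=0.01683+0.1323j, V3=-10.99+2.032j, V4=-10.35+1.693j, V5=-0.1806+2.030j
aux → i_V1=-0.5161-0.9305j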